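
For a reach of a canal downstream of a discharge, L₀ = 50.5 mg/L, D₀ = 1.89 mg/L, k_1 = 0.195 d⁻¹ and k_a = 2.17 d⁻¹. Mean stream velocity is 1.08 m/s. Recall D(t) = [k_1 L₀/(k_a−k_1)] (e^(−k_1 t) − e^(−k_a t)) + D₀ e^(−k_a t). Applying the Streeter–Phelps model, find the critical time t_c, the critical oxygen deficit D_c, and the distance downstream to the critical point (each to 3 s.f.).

t_c ≈ 0.979 d; D_c ≈ 3.75 mg/L; x_c ≈ 91.3 km

With k_a/k_1 = 11.13 and 1 − D₀(k_a−k_1)/(k_1 L₀) = 0.6209,
t_c = ln(11.13 × 0.6209) / (2.17 − 0.195) = ln(6.910) / 1.975 = 1.933/1.975 = 0.9787 d.
L(t_c) = L₀ e^(−k_1 t_c) = 50.5 × 0.8263 = 41.73 mg/L, and at the critical point k_a D_c = k_1 L, so D_c = (0.195/2.17) × 41.73 = 3.750 mg/L.
x_c = v t_c = 1.08 m/s × 0.9787 d × 86400 s/d = 91330 m ≈ 91.3 km.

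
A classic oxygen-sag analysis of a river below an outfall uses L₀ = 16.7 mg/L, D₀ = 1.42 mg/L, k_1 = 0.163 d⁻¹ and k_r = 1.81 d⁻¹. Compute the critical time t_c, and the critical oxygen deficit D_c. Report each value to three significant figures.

With k_r/k_1 = 11.10 and 1 − D₀(k_r−k_1)/(k_1 L₀) = 0.1408,
t_c = ln(11.10 × 0.1408) / (1.81 − 0.163) = ln(1.564) / 1.647 = 0.4471/1.647 = 0.2715 d.
L(t_c) = L₀ e^(−k_1 t_c) = 16.7 × 0.9567 = 15.98 mg/L, and at the critical point k_r D_c = k_1 L, so D_c = (0.163/1.81) × 15.98 = 1.439 mg/L.

t_c ≈ 0.271 d; D_c ≈ 1.44 mg/L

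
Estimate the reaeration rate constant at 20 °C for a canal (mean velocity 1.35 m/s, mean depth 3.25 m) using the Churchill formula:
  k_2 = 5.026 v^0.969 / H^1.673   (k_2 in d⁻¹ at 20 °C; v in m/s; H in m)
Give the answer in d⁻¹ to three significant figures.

k_2 = 5.026 × 1.35^0.969 / 3.25^1.673 = 5.026 × 1.337 / 7.184 = 0.9357 d⁻¹.

k_2 ≈ 0.936 d⁻¹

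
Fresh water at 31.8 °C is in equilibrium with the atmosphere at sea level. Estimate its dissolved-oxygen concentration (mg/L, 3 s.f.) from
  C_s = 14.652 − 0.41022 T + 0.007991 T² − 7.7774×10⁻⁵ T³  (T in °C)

C_s ≈ 7.19 mg/L

C_s = 14.652 − 0.41022×31.8 + 0.007991×31.8² − 7.7774×10⁻⁵×31.8³ = 7.187 mg/L.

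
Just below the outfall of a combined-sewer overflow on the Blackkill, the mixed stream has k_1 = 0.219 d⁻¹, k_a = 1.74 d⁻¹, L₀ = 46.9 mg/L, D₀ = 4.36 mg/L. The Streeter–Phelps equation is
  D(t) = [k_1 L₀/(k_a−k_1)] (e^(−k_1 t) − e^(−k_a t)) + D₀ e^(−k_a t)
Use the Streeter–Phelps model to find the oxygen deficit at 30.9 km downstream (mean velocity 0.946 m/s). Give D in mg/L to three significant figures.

D ≈ 4.98 mg/L

Travel time t = x/v = 30.9 km / (0.946 m/s) = 30900 m / 0.946 m/s = 32660 s = 0.3781 d.
k_1 L₀/(k_a−k_1) = 0.219×46.9/(1.74−0.219) = 10.27/1.521 = 6.753 mg/L.
e^(−k_1 t) = e^(−0.219×0.3781) = 0.9205; e^(−k_a t) = e^(−1.74×0.3781) = 0.5180.
D = 6.753 × (0.9205 − 0.5180) + 4.36 × 0.5180 = 2.718 + 2.258 = 4.977 mg/L.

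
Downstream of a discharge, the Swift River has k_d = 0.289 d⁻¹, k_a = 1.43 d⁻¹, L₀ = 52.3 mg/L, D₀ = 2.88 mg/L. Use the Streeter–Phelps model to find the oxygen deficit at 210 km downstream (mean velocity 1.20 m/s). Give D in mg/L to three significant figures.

D ≈ 6.80 mg/L

Travel time t = x/v = 210 km / (1.20 m/s) = 210000 m / 1.20 m/s = 175000 s = 2.025 d.
k_d L₀/(k_a−k_d) = 0.289×52.3/(1.43−0.289) = 15.11/1.141 = 13.25 mg/L.
e^(−k_d t) = e^(−0.289×2.025) = 0.5569; e^(−k_a t) = e^(−1.43×2.025) = 0.05522.
D = 13.25 × (0.5569 − 0.05522) + 2.88 × 0.05522 = 6.646 + 0.1590 = 6.805 mg/L.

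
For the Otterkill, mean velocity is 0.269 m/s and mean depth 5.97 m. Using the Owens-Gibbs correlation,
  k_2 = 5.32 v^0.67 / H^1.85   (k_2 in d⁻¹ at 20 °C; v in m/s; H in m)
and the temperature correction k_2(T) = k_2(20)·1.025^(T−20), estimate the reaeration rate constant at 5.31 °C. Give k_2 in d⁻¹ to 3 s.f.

k_2 ≈ 0.0563 d⁻¹

k_2(20) = 5.32 × 0.269^0.67 / 5.97^1.85 = 5.32 × 0.4149 / 27.26 = 0.08096 d⁻¹.
k_2(5.31) = 0.08096 × 1.025^(5.31−20) = 0.08096 × 0.6958 = 0.05633 d⁻¹.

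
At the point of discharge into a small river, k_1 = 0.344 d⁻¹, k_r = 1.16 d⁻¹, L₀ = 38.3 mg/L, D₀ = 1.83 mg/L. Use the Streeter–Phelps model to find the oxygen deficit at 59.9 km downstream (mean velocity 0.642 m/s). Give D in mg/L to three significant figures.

Travel time t = x/v = 59.9 km / (0.642 m/s) = 59900 m / 0.642 m/s = 93300 s = 1.080 d.
k_1 L₀/(k_r−k_1) = 0.344×38.3/(1.16−0.344) = 13.18/0.8160 = 16.15 mg/L.
e^(−k_1 t) = e^(−0.344×1.080) = 0.6897; e^(−k_r t) = e^(−1.16×1.080) = 0.2857.
D = 16.15 × (0.6897 − 0.2857) + 1.83 × 0.2857 = 6.523 + 0.5229 = 7.045 mg/L.

D ≈ 7.05 mg/L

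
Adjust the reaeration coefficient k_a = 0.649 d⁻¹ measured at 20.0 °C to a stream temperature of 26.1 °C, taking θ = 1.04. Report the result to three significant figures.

k_a(T₂) = k_a(T₁) · θ^(T₂−T₁) = 0.649 × 1.04^(26.1−20.0)
= 0.649 × 1.04^6.10 = 0.649 × 1.270 = 0.8244 d⁻¹.

k_a ≈ 0.824 d⁻¹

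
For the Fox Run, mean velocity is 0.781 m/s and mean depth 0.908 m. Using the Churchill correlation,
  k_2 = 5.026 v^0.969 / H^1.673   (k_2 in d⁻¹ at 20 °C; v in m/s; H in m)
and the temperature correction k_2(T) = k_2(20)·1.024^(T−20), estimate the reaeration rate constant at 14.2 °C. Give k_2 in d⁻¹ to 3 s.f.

k_2 ≈ 4.05 d⁻¹

k_2(20) = 5.026 × 0.781^0.969 / 0.908^1.673 = 5.026 × 0.7870 / 0.8509 = 4.649 d⁻¹.
k_2(14.2) = 4.649 × 1.024^(14.2−20) = 4.649 × 0.8715 = 4.051 d⁻¹.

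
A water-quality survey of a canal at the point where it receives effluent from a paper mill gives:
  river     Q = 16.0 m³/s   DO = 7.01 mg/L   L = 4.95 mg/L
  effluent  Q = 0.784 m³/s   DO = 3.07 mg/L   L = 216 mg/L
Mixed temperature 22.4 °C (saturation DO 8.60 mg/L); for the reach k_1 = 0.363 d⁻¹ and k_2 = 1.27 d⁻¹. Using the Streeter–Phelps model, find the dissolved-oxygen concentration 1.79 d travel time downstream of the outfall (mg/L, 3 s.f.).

DO ≈ 5.93 mg/L

Mixed DO = (16.0×7.01 + 0.784×3.07)/(16.0+0.784) = 114.6/16.78 = 6.826 mg/L.
Mixed L₀ = (16.0×4.95 + 0.784×216)/(16.78) = 248.5/16.78 = 14.81 mg/L.
Initial deficit D₀ = C_s − DO₀ = 8.60 − 6.826 = 1.774 mg/L.
D(1.79) = [0.363×14.81/(1.27−0.363)](e^(−0.363×1.79) − e^(−1.27×1.79)) + 1.774 e^(−1.27×1.79)
= 5.927 × (0.5222 − 0.1030) + 1.774 × 0.1030 = 2.667 mg/L.
DO = 8.60 − 2.667 = 5.933 mg/L.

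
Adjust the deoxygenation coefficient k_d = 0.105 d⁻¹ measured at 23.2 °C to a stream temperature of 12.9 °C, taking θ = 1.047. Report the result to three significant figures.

k_d(T₂) = k_d(T₁) · θ^(T₂−T₁) = 0.105 × 1.047^(12.9−23.2)
= 0.105 × 1.047^-10.3 = 0.105 × 0.6231 = 0.06542 d⁻¹.

k_d ≈ 0.0654 d⁻¹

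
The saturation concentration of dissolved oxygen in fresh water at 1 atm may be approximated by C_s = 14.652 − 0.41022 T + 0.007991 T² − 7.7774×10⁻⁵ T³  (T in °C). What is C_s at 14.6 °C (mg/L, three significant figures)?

C_s ≈ 10.1 mg/L

C_s = 14.652 − 0.41022×14.6 + 0.007991×14.6² − 7.7774×10⁻⁵×14.6³ = 10.12 mg/L.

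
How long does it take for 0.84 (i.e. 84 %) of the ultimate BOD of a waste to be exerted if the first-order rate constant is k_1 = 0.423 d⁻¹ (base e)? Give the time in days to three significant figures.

t ≈ 4.33 d

y/L₀ = 1 − e^(−k_1 t) = 0.84 ⇒ e^(−k_1 t) = 0.160
t = −ln(0.160) / 0.423 = 1.833 / 0.423 = 4.332 d.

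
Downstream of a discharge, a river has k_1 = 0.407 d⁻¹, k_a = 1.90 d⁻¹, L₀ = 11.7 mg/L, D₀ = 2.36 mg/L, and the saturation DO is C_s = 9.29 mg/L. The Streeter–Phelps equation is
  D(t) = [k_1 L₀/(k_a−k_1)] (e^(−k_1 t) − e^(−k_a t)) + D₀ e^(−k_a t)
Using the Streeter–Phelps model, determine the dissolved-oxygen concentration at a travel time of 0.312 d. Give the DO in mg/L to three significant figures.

k_1 L₀/(k_a−k_1) = 0.407×11.7/(1.90−0.407) = 4.762/1.493 = 3.189 mg/L.
e^(−k_1 t) = e^(−0.407×0.3120) = 0.8807; e^(−k_a t) = e^(−1.90×0.3120) = 0.5528.
D = 3.189 × (0.8807 − 0.5528) + 2.36 × 0.5528 = 1.046 + 1.305 = 2.351 mg/L.
DO = C_s − D = 9.29 − 2.351 = 6.939 mg/L.

DO ≈ 6.94 mg/L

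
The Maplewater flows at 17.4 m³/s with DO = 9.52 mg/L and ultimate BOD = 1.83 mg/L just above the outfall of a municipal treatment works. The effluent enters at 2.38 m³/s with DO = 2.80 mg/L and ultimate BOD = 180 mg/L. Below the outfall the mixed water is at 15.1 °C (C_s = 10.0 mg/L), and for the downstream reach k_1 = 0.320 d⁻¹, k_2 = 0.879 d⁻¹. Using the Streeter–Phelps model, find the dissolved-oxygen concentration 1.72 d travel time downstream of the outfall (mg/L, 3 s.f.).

Mixed DO = (17.4×9.52 + 2.38×2.80)/(17.4+2.38) = 172.3/19.78 = 8.711 mg/L.
Mixed L₀ = (17.4×1.83 + 2.38×180)/(19.78) = 460.2/19.78 = 23.27 mg/L.
Initial deficit D₀ = C_s − DO₀ = 10.0 − 8.711 = 1.289 mg/L.
D(1.72) = [0.320×23.27/(0.879−0.320)](e^(−0.320×1.72) − e^(−0.879×1.72)) + 1.289 e^(−0.879×1.72)
= 13.32 × (0.5767 − 0.2205) + 1.289 × 0.2205 = 5.029 mg/L.
DO = 10.0 − 5.029 = 4.971 mg/L.

DO ≈ 4.97 mg/L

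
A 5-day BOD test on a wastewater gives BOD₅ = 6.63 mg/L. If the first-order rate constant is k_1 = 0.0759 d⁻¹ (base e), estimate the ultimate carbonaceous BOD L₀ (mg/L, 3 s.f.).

BOD₅ = L₀(1 − e^(−5k_1)) ⇒ L₀ = BOD₅ / (1 − e^(−5×0.0759))
= 6.63 / (1 − 0.6842) = 6.63 / 0.3158 = 20.99 mg/L.

L₀ ≈ 21.0 mg/L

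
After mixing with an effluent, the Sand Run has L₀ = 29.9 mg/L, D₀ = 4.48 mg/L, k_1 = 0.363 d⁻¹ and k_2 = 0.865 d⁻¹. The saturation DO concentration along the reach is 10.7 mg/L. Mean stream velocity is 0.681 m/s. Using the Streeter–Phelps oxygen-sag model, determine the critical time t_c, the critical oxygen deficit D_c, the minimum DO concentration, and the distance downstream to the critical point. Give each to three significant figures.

At the critical point dD/dt = 0, so k_1 L₀ e^(−k_1 t) = k_2 D. Substituting D(t) from the Streeter–Phelps equation and solving for t gives
t_c = ln[(k_2/k_1)(1 − D₀(k_2−k_1)/(k_1 L₀))] / (k_2−k_1).
Here k_2−k_1 = 0.5020 d⁻¹ and 1 − D₀(k_2−k_1)/(k_1 L₀) = 1 − 4.48×0.5020/(0.363×29.9) = 0.7928, so
t_c = ln(2.383 × 0.7928) / 0.5020 = 0.6361 / 0.5020 = 1.267 d.
L(t_c) = L₀ e^(−k_1 t_c) = 29.9 × 0.6313 = 18.88 mg/L, and at the critical point k_2 D_c = k_1 L, so D_c = (0.363/0.865) × 18.88 = 7.921 mg/L.
Minimum DO = C_s − D_c = 10.7 − 7.921 = 2.779 mg/L.
x_c = v t_c = 0.681 m/s × 1.267 d × 86400 s/d = 74560 m ≈ 74.6 km.

t_c ≈ 1.27 d; D_c ≈ 7.92 mg/L; min DO ≈ 2.78 mg/L; x_c ≈ 74.6 km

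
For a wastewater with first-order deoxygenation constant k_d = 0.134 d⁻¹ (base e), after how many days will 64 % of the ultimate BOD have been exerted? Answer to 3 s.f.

y/L₀ = 1 − e^(−k_d t) = 0.64 ⇒ e^(−k_d t) = 0.360
t = −ln(0.360) / 0.134 = 1.022 / 0.134 = 7.624 d.

t ≈ 7.62 d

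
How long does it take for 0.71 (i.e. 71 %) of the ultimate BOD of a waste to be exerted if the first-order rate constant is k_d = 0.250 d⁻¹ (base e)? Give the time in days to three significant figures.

t ≈ 4.95 d

y/L₀ = 1 − e^(−k_d t) = 0.71 ⇒ e^(−k_d t) = 0.290
t = −ln(0.290) / 0.250 = 1.238 / 0.250 = 4.951 d.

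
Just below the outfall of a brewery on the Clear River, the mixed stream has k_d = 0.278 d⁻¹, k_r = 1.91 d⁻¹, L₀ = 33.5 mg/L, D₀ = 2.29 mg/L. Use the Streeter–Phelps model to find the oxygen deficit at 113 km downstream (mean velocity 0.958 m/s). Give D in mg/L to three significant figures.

Travel time t = x/v = 113 km / (0.958 m/s) = 113000 m / 0.958 m/s = 118000 s = 1.365 d.
k_d L₀/(k_r−k_d) = 0.278×33.5/(1.91−0.278) = 9.313/1.632 = 5.706 mg/L.
e^(−k_d t) = e^(−0.278×1.365) = 0.6842; e^(−k_r t) = e^(−1.91×1.365) = 0.07371.
D = 5.706 × (0.6842 − 0.07371) + 2.29 × 0.07371 = 3.484 + 0.1688 = 3.652 mg/L.

D ≈ 3.65 mg/L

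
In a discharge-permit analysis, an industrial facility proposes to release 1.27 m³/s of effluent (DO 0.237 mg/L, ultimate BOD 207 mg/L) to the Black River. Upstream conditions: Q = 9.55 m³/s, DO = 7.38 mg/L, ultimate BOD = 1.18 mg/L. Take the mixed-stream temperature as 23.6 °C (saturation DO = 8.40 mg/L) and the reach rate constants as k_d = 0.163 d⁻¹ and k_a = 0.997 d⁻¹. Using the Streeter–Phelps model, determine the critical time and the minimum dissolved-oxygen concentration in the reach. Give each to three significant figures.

t_c ≈ 1.61 d; minimum DO ≈ 5.21 mg/L

Mixed DO = (9.55×7.38 + 1.27×0.237)/(9.55+1.27) = 70.78/10.82 = 6.542 mg/L.
Mixed L₀ = (9.55×1.18 + 1.27×207)/(10.82) = 274.2/10.82 = 25.34 mg/L.
Initial deficit D₀ = C_s − DO₀ = 8.40 − 6.542 = 1.858 mg/L.
t_c = (1/0.8340) ln[(0.997/0.163)(1 − 1.858×0.8340/(0.163×25.34))] = 1.199 × ln(3.821) = 1.607 d.
D_c = (0.163/0.997) × 25.34 × e^(−0.163×1.607) = 0.1635 × 25.34 × 0.7695 = 3.188 mg/L.
Minimum DO = 8.40 − 3.188 = 5.212 mg/L.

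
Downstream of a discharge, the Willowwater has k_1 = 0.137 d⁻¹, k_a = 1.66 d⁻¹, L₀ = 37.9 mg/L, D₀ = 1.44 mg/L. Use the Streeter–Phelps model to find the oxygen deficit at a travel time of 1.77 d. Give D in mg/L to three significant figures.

k_1 L₀/(k_a−k_1) = 0.137×37.9/(1.66−0.137) = 5.192/1.523 = 3.409 mg/L.
e^(−k_1 t) = e^(−0.137×1.770) = 0.7847; e^(−k_a t) = e^(−1.66×1.770) = 0.05296.
D = 3.409 × (0.7847 − 0.05296) + 1.44 × 0.05296 = 2.495 + 0.07626 = 2.571 mg/L.

D ≈ 2.57 mg/L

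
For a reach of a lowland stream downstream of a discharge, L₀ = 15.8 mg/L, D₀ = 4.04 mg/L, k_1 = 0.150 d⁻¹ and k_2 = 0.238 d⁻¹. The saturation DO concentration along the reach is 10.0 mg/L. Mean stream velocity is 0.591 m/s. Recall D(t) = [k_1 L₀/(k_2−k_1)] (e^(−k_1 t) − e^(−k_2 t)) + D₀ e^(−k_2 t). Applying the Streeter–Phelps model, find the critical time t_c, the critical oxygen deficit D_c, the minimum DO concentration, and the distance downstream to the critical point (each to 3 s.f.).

t_c ≈ 3.40 d; D_c ≈ 5.98 mg/L; min DO ≈ 4.02 mg/L; x_c ≈ 174 km

At the critical point dD/dt = 0, so k_1 L₀ e^(−k_1 t) = k_2 D. Substituting D(t) from the Streeter–Phelps equation and solving for t gives
t_c = ln[(k_2/k_1)(1 − D₀(k_2−k_1)/(k_1 L₀))] / (k_2−k_1).
Here k_2−k_1 = 0.08800 d⁻¹ and 1 − D₀(k_2−k_1)/(k_1 L₀) = 1 − 4.04×0.08800/(0.150×15.8) = 0.8500, so
t_c = ln(1.587 × 0.8500) / 0.08800 = 0.2991 / 0.08800 = 3.399 d.
D_c = (k_1/k_2) L₀ e^(−k_1 t_c) = (0.150/0.238) × 15.8 × e^(−0.150×3.399) = 0.6303 × 15.8 × 0.6006 = 5.981 mg/L.
Minimum DO = C_s − D_c = 10.0 − 5.981 = 4.019 mg/L.
x_c = v t_c = 0.591 m/s × 3.399 d × 86400 s/d = 173600 m ≈ 174 km.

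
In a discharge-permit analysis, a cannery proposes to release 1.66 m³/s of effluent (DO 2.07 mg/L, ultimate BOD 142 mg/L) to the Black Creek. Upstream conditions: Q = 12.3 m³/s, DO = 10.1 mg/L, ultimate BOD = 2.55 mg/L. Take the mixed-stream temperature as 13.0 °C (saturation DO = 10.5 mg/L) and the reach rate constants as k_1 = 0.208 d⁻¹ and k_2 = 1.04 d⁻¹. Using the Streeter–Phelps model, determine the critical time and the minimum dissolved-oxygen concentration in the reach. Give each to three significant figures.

Mixed DO = (12.3×10.1 + 1.66×2.07)/(12.3+1.66) = 127.7/13.96 = 9.145 mg/L.
Mixed L₀ = (12.3×2.55 + 1.66×142)/(13.96) = 267.1/13.96 = 19.13 mg/L.
Initial deficit D₀ = C_s − DO₀ = 10.5 − 9.145 = 1.355 mg/L.
t_c = (1/0.8320) ln[(1.04/0.208)(1 − 1.355×0.8320/(0.208×19.13))] = 1.202 × ln(3.584) = 1.534 d.
D_c = (0.208/1.04) × 19.13 × e^(−0.208×1.534) = 0.2000 × 19.13 × 0.7268 = 2.781 mg/L.
Minimum DO = 10.5 − 2.781 = 7.719 mg/L.

t_c ≈ 1.53 d; minimum DO ≈ 7.72 mg/L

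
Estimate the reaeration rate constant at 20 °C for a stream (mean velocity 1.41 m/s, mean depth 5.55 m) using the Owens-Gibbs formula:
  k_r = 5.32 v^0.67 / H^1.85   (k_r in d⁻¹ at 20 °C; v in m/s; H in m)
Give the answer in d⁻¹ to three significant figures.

k_r ≈ 0.281 d⁻¹

k_r = 5.32 × 1.41^0.67 / 5.55^1.85 = 5.32 × 1.259 / 23.82 = 0.2812 d⁻¹.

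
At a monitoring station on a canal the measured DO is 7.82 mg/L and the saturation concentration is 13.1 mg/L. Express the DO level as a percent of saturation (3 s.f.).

% saturation = C/C_s × 100 = 7.82/13.1 × 100 = 59.7 %.

59.7 % saturation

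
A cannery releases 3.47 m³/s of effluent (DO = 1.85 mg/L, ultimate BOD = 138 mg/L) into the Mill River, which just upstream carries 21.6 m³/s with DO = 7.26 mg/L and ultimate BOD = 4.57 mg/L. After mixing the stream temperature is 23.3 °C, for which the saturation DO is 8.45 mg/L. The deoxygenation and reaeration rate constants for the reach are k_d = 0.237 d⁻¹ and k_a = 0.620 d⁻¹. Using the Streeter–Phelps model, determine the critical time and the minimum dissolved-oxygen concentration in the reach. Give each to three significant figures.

Mixed DO = (21.6×7.26 + 3.47×1.85)/(21.6+3.47) = 163.2/25.07 = 6.511 mg/L.
Mixed L₀ = (21.6×4.57 + 3.47×138)/(25.07) = 577.6/25.07 = 23.04 mg/L.
Initial deficit D₀ = C_s − DO₀ = 8.45 − 6.511 = 1.939 mg/L.
t_c = (1/0.3830) ln[(0.620/0.237)(1 − 1.939×0.3830/(0.237×23.04))] = 2.611 × ln(2.260) = 2.129 d.
D_c = (0.237/0.620) × 23.04 × e^(−0.237×2.129) = 0.3823 × 23.04 × 0.6037 = 5.317 mg/L.
Minimum DO = 8.45 − 5.317 = 3.133 mg/L.

t_c ≈ 2.13 d; minimum DO ≈ 3.13 mg/L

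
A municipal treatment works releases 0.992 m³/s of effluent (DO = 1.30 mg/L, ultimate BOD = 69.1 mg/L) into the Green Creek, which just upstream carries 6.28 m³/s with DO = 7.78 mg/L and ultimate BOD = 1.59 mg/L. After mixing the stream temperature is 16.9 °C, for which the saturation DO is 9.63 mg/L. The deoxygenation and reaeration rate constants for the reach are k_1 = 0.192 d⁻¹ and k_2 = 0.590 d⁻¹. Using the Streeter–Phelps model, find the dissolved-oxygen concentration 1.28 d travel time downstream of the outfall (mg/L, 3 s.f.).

DO ≈ 6.72 mg/L

Mixed DO = (6.28×7.78 + 0.992×1.30)/(6.28+0.992) = 50.15/7.272 = 6.896 mg/L.
Mixed L₀ = (6.28×1.59 + 0.992×69.1)/(7.272) = 78.53/7.272 = 10.80 mg/L.
Initial deficit D₀ = C_s − DO₀ = 9.63 − 6.896 = 2.734 mg/L.
D(1.28) = [0.192×10.80/(0.590−0.192)](e^(−0.192×1.28) − e^(−0.590×1.28)) + 2.734 e^(−0.590×1.28)
= 5.210 × (0.7821 − 0.4699) + 2.734 × 0.4699 = 2.911 mg/L.
DO = 9.63 − 2.911 = 6.719 mg/L.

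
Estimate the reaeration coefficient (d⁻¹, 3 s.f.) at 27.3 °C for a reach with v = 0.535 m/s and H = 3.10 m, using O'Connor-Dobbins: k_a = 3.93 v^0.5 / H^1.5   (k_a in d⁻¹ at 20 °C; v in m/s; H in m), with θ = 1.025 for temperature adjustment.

k_a ≈ 0.631 d⁻¹

k_a(20) = 3.93 × 0.535^0.5 / 3.10^1.5 = 3.93 × 0.7314 / 5.458 = 0.5267 d⁻¹.
k_a(27.3) = 0.5267 × 1.025^(27.3−20) = 0.5267 × 1.198 = 0.6307 d⁻¹.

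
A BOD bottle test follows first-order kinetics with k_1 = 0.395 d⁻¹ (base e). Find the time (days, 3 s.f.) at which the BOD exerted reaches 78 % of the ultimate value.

y/L₀ = 1 − e^(−k_1 t) = 0.78 ⇒ e^(−k_1 t) = 0.220
t = −ln(0.220) / 0.395 = 1.514 / 0.395 = 3.833 d.

t ≈ 3.83 d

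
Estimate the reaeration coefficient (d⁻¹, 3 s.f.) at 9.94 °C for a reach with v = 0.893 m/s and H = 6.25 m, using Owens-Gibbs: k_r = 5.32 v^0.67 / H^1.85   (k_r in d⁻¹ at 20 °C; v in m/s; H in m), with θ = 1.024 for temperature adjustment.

k_r(20) = 5.32 × 0.893^0.67 / 6.25^1.85 = 5.32 × 0.9270 / 29.67 = 0.1662 d⁻¹.
k_r(9.94) = 0.1662 × 1.024^(9.94−20) = 0.1662 × 0.7877 = 0.1309 d⁻¹.

k_r ≈ 0.131 d⁻¹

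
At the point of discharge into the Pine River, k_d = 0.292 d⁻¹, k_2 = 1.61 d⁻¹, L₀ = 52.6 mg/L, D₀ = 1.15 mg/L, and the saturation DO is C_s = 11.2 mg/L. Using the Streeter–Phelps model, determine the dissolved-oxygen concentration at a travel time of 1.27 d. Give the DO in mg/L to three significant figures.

DO ≈ 4.52 mg/L

k_d L₀/(k_2−k_d) = 0.292×52.6/(1.61−0.292) = 15.36/1.318 = 11.65 mg/L.
e^(−k_d t) = e^(−0.292×1.270) = 0.6902; e^(−k_2 t) = e^(−1.61×1.270) = 0.1294.
D = 11.65 × (0.6902 − 0.1294) + 1.15 × 0.1294 = 6.534 + 0.1488 = 6.683 mg/L.
DO = C_s − D = 11.2 − 6.683 = 4.517 mg/L.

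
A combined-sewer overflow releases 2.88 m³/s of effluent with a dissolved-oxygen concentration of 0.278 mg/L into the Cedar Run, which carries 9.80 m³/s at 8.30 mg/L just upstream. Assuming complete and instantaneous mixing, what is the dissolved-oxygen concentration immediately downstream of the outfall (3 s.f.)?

Flow-weighted mixing: C = (Q_r C_r + Q_w C_w)/(Q_r + Q_w)
= (9.80×8.30 + 2.88×0.278)/(9.80 + 2.88) = 82.14/12.68 = 6.478 mg/L.

6.48 mg/L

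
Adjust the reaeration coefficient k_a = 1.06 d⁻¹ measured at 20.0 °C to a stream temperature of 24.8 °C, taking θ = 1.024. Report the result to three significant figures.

k_a ≈ 1.19 d⁻¹

k_a(T₂) = k_a(T₁) · θ^(T₂−T₁) = 1.06 × 1.024^(24.8−20.0)
= 1.06 × 1.024^4.80 = 1.06 × 1.121 = 1.188 d⁻¹.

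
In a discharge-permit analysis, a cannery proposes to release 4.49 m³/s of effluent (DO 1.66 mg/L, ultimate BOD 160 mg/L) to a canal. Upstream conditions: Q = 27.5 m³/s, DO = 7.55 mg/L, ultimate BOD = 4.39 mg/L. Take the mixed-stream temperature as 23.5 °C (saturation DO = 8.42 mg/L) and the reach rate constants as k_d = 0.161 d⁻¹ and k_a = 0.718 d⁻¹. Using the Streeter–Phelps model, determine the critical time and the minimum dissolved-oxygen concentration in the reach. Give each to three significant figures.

t_c ≈ 2.23 d; minimum DO ≈ 4.31 mg/L

Mixed DO = (27.5×7.55 + 4.49×1.66)/(27.5+4.49) = 215.1/31.99 = 6.723 mg/L.
Mixed L₀ = (27.5×4.39 + 4.49×160)/(31.99) = 839.1/31.99 = 26.23 mg/L.
Initial deficit D₀ = C_s − DO₀ = 8.42 − 6.723 = 1.697 mg/L.
t_c = (1/0.5570) ln[(0.718/0.161)(1 − 1.697×0.5570/(0.161×26.23))] = 1.795 × ln(3.462) = 2.229 d.
D_c = (0.161/0.718) × 26.23 × e^(−0.161×2.229) = 0.2242 × 26.23 × 0.6984 = 4.108 mg/L.
Minimum DO = 8.42 − 4.108 = 4.312 mg/L.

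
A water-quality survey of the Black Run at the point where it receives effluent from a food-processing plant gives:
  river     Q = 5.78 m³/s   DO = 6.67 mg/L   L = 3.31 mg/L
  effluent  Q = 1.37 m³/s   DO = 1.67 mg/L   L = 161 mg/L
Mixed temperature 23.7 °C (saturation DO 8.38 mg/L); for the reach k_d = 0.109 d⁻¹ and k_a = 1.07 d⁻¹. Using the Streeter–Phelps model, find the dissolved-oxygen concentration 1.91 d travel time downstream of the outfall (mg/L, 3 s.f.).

Mixed DO = (5.78×6.67 + 1.37×1.67)/(5.78+1.37) = 40.84/7.150 = 5.712 mg/L.
Mixed L₀ = (5.78×3.31 + 1.37×161)/(7.150) = 239.7/7.150 = 33.52 mg/L.
Initial deficit D₀ = C_s − DO₀ = 8.38 − 5.712 = 2.668 mg/L.
D(1.91) = [0.109×33.52/(1.07−0.109)](e^(−0.109×1.91) − e^(−1.07×1.91)) + 2.668 e^(−1.07×1.91)
= 3.802 × (0.8121 − 0.1295) + 2.668 × 0.1295 = 2.941 mg/L.
DO = 8.38 − 2.941 = 5.439 mg/L.

DO ≈ 5.44 mg/L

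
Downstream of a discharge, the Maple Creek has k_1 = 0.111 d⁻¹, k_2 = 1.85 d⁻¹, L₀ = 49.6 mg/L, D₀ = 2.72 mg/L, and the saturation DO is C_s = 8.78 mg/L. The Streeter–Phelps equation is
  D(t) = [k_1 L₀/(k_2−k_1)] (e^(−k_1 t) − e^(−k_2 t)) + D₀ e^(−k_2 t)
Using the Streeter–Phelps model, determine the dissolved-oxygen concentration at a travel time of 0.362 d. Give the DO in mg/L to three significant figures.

DO ≈ 5.97 mg/L

k_1 L₀/(k_2−k_1) = 0.111×49.6/(1.85−0.111) = 5.506/1.739 = 3.166 mg/L.
e^(−k_1 t) = e^(−0.111×0.3620) = 0.9606; e^(−k_2 t) = e^(−1.85×0.3620) = 0.5119.
D = 3.166 × (0.9606 − 0.5119) + 2.72 × 0.5119 = 1.421 + 1.392 = 2.813 mg/L.
DO = C_s − D = 8.78 − 2.813 = 5.967 mg/L.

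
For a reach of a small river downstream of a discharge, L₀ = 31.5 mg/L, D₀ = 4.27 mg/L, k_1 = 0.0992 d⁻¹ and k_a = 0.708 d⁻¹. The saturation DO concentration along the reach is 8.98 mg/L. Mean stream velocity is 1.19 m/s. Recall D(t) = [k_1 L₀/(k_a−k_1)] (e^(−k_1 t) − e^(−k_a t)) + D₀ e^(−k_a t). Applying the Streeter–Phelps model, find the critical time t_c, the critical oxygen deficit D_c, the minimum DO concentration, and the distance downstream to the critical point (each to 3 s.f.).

t_c ≈ 0.299 d; D_c ≈ 4.28 mg/L; min DO ≈ 4.70 mg/L; x_c ≈ 30.7 km

At the critical point dD/dt = 0, so k_1 L₀ e^(−k_1 t) = k_a D. Substituting D(t) from the Streeter–Phelps equation and solving for t gives
t_c = ln[(k_a/k_1)(1 − D₀(k_a−k_1)/(k_1 L₀))] / (k_a−k_1).
Here k_a−k_1 = 0.6088 d⁻¹ and 1 − D₀(k_a−k_1)/(k_1 L₀) = 1 − 4.27×0.6088/(0.0992×31.5) = 0.1681, so
t_c = ln(7.137 × 0.1681) / 0.6088 = 0.1820 / 0.6088 = 0.2990 d.
D_c = (k_1/k_a) L₀ e^(−k_1 t_c) = (0.0992/0.708) × 31.5 × e^(−0.0992×0.2990) = 0.1401 × 31.5 × 0.9708 = 4.285 mg/L.
Minimum DO = C_s − D_c = 8.98 − 4.285 = 4.695 mg/L.
x_c = v t_c = 1.19 m/s × 0.2990 d × 86400 s/d = 30740 m ≈ 30.7 km.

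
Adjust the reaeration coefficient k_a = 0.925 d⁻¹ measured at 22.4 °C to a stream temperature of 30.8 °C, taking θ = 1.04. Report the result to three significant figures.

k_a(T₂) = k_a(T₁) · θ^(T₂−T₁) = 0.925 × 1.04^(30.8−22.4)
= 0.925 × 1.04^8.40 = 0.925 × 1.390 = 1.286 d⁻¹.

k_a ≈ 1.29 d⁻¹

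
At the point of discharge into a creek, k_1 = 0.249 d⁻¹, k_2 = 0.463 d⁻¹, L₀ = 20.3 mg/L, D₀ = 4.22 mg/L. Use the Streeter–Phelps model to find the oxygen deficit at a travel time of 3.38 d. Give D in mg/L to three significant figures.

k_1 L₀/(k_2−k_1) = 0.249×20.3/(0.463−0.249) = 5.055/0.2140 = 23.62 mg/L.
e^(−k_1 t) = e^(−0.249×3.380) = 0.4310; e^(−k_2 t) = e^(−0.463×3.380) = 0.2091.
D = 23.62 × (0.4310 − 0.2091) + 4.22 × 0.2091 = 5.242 + 0.8824 = 6.124 mg/L.

D ≈ 6.12 mg/L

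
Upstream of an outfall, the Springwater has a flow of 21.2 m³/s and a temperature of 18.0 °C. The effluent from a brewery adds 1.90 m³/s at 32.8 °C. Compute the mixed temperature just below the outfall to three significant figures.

Flow-weighted mixing: C = (Q_r C_r + Q_w C_w)/(Q_r + Q_w)
= (21.2×18.0 + 1.90×32.8)/(21.2 + 1.90) = 443.9/23.10 = 19.22 °C.

19.2 °C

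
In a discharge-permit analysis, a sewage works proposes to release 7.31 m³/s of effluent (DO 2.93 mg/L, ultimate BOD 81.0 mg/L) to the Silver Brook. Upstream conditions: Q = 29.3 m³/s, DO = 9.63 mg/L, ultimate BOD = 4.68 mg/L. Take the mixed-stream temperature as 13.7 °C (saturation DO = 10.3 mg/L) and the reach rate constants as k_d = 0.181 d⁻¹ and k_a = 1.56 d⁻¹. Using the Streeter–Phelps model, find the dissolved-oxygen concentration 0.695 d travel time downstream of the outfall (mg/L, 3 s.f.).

Mixed DO = (29.3×9.63 + 7.31×2.93)/(29.3+7.31) = 303.6/36.61 = 8.292 mg/L.
Mixed L₀ = (29.3×4.68 + 7.31×81.0)/(36.61) = 729.2/36.61 = 19.92 mg/L.
Initial deficit D₀ = C_s − DO₀ = 10.3 − 8.292 = 2.008 mg/L.
D(0.695) = [0.181×19.92/(1.56−0.181)](e^(−0.181×0.695) − e^(−1.56×0.695)) + 2.008 e^(−1.56×0.695)
= 2.614 × (0.8818 − 0.3382) + 2.008 × 0.3382 = 2.100 mg/L.
DO = 10.3 − 2.100 = 8.200 mg/L.

DO ≈ 8.20 mg/L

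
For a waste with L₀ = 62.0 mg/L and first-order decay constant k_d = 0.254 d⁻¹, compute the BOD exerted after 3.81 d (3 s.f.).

y ≈ 38.4 mg/L

y_t = L₀(1 − e^(−k_d t)) = 62.0 × (1 − e^(−0.254×3.81))
= 62.0 × (1 − 0.3799) = 62.0 × 0.6201 = 38.44 mg/L.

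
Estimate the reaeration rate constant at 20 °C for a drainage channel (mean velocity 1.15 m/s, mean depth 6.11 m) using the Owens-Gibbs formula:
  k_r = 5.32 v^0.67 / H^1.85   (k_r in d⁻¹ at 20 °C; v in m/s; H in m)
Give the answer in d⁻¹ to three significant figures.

k_r ≈ 0.205 d⁻¹

k_r = 5.32 × 1.15^0.67 / 6.11^1.85 = 5.32 × 1.098 / 28.46 = 0.2053 d⁻¹.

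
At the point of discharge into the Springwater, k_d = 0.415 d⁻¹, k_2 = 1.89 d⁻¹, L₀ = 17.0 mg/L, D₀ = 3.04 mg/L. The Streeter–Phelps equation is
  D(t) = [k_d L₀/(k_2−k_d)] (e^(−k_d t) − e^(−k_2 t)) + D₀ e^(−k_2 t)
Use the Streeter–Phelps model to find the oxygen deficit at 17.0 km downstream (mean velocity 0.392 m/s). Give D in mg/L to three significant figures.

D ≈ 3.21 mg/L

Travel time t = x/v = 17.0 km / (0.392 m/s) = 17000 m / 0.392 m/s = 43370 s = 0.5019 d.
k_d L₀/(k_2−k_d) = 0.415×17.0/(1.89−0.415) = 7.055/1.475 = 4.783 mg/L.
e^(−k_d t) = e^(−0.415×0.5019) = 0.8120; e^(−k_2 t) = e^(−1.89×0.5019) = 0.3873.
D = 4.783 × (0.8120 − 0.3873) + 3.04 × 0.3873 = 2.031 + 1.177 = 3.209 mg/L.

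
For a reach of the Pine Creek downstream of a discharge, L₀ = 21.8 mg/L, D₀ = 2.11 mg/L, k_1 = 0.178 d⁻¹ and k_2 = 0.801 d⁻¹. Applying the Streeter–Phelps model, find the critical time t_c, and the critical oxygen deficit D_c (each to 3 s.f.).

t_c ≈ 1.75 d; D_c ≈ 3.55 mg/L

With k_2/k_1 = 4.500 and 1 − D₀(k_2−k_1)/(k_1 L₀) = 0.6612,
t_c = ln(4.500 × 0.6612) / (0.801 − 0.178) = ln(2.976) / 0.6230 = 1.090/0.6230 = 1.750 d.
L(t_c) = L₀ e^(−k_1 t_c) = 21.8 × 0.7323 = 15.96 mg/L, and at the critical point k_2 D_c = k_1 L, so D_c = (0.178/0.801) × 15.96 = 3.548 mg/L.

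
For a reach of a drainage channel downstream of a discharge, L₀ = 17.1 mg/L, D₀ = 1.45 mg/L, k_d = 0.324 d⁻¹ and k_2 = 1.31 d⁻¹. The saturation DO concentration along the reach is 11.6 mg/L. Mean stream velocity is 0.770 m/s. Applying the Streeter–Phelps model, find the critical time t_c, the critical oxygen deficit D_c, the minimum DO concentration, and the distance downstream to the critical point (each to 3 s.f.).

t_c ≈ 1.11 d; D_c ≈ 2.95 mg/L; min DO ≈ 8.65 mg/L; x_c ≈ 74.1 km

t_c = [1/(k_2−k_d)] ln[(k_2/k_d)(1 − D₀(k_2−k_d)/(k_d L₀))]
= [1/(1.31−0.324)] ln[(1.31/0.324)(1 − 1.45×0.9860/(0.324×17.1))]
= (1/0.9860) ln[4.043 × 0.7420] = 1.014 × ln(3.000) = 1.014 × 1.099 = 1.114 d.
L(t_c) = L₀ e^(−k_d t_c) = 17.1 × 0.6970 = 11.92 mg/L, and at the critical point k_2 D_c = k_d L, so D_c = (0.324/1.31) × 11.92 = 2.948 mg/L.
Minimum DO = C_s − D_c = 11.6 − 2.948 = 8.652 mg/L.
x_c = v t_c = 0.770 m/s × 1.114 d × 86400 s/d = 74120 m ≈ 74.1 km.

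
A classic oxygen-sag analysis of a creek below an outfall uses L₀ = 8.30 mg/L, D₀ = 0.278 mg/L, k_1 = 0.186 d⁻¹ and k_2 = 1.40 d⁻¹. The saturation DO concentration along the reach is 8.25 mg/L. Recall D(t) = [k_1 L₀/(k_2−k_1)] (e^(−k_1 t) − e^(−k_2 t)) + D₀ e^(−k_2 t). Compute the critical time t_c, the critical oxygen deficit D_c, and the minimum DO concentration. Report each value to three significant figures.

t_c ≈ 1.46 d; D_c ≈ 0.841 mg/L; min DO ≈ 7.41 mg/L

At the critical point dD/dt = 0, so k_1 L₀ e^(−k_1 t) = k_2 D. Substituting D(t) from the Streeter–Phelps equation and solving for t gives
t_c = ln[(k_2/k_1)(1 − D₀(k_2−k_1)/(k_1 L₀))] / (k_2−k_1).
Here k_2−k_1 = 1.214 d⁻¹ and 1 − D₀(k_2−k_1)/(k_1 L₀) = 1 − 0.278×1.214/(0.186×8.30) = 0.7814, so
t_c = ln(7.527 × 0.7814) / 1.214 = 1.772 / 1.214 = 1.459 d.
D_c = (k_1/k_2) L₀ e^(−k_1 t_c) = (0.186/1.40) × 8.30 × e^(−0.186×1.459) = 0.1329 × 8.30 × 0.7623 = 0.8406 mg/L.
Minimum DO = C_s − D_c = 8.25 − 0.8406 = 7.409 mg/L.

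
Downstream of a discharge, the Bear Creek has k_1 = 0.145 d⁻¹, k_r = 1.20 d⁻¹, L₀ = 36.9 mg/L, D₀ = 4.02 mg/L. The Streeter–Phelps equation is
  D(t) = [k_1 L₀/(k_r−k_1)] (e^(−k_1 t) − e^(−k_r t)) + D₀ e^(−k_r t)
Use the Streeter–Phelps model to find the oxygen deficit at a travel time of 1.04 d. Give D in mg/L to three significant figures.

k_1 L₀/(k_r−k_1) = 0.145×36.9/(1.20−0.145) = 5.350/1.055 = 5.072 mg/L.
e^(−k_1 t) = e^(−0.145×1.040) = 0.8600; e^(−k_r t) = e^(−1.20×1.040) = 0.2871.
D = 5.072 × (0.8600 − 0.2871) + 4.02 × 0.2871 = 2.906 + 1.154 = 4.060 mg/L.

D ≈ 4.06 mg/L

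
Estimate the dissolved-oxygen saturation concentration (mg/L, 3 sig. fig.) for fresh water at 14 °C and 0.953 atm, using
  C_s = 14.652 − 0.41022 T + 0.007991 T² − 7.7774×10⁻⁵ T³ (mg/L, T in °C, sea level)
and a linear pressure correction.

C_s ≈ 9.78 mg/L

At sea level: C_s = 14.652 − 0.41022×14 + 0.007991×14² − 7.7774×10⁻⁵×14³ = 10.26 mg/L.
Pressure correction: C_s' = 10.26 × 0.953 = 9.779 mg/L.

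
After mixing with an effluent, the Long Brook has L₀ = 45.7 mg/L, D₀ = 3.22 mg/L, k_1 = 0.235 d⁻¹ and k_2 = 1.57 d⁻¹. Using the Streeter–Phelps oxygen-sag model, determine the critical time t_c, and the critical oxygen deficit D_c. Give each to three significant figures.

t_c = [1/(k_2−k_1)] ln[(k_2/k_1)(1 − D₀(k_2−k_1)/(k_1 L₀))]
= [1/(1.57−0.235)] ln[(1.57/0.235)(1 − 3.22×1.335/(0.235×45.7))]
= (1/1.335) ln[6.681 × 0.5997] = 0.7491 × ln(4.007) = 0.7491 × 1.388 = 1.040 d.
L(t_c) = L₀ e^(−k_1 t_c) = 45.7 × 0.7832 = 35.79 mg/L, and at the critical point k_2 D_c = k_1 L, so D_c = (0.235/1.57) × 35.79 = 5.358 mg/L.

t_c ≈ 1.04 d; D_c ≈ 5.36 mg/L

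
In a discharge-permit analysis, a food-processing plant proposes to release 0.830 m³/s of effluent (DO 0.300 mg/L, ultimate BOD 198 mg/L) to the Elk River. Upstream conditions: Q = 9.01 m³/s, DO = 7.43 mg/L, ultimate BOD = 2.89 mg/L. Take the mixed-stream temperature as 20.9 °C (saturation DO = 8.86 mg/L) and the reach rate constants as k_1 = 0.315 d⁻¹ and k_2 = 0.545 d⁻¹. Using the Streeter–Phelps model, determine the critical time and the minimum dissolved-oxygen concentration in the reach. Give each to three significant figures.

t_c ≈ 2.04 d; minimum DO ≈ 2.97 mg/L

Mixed DO = (9.01×7.43 + 0.830×0.300)/(9.01+0.830) = 67.19/9.840 = 6.829 mg/L.
Mixed L₀ = (9.01×2.89 + 0.830×198)/(9.840) = 190.4/9.840 = 19.35 mg/L.
Initial deficit D₀ = C_s − DO₀ = 8.86 − 6.829 = 2.031 mg/L.
t_c = (1/0.2300) ln[(0.545/0.315)(1 − 2.031×0.2300/(0.315×19.35))] = 4.348 × ln(1.598) = 2.037 d.
D_c = (0.315/0.545) × 19.35 × e^(−0.315×2.037) = 0.5780 × 19.35 × 0.5265 = 5.887 mg/L.
Minimum DO = 8.86 − 5.887 = 2.973 mg/L.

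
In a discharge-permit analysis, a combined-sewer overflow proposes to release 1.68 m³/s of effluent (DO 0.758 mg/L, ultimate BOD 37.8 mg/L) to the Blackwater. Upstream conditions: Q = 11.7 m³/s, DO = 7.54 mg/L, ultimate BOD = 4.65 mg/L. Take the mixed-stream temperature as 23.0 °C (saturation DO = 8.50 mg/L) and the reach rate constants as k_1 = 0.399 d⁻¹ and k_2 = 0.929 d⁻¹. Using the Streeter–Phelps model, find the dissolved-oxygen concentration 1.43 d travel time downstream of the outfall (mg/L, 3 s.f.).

Mixed DO = (11.7×7.54 + 1.68×0.758)/(11.7+1.68) = 89.49/13.38 = 6.688 mg/L.
Mixed L₀ = (11.7×4.65 + 1.68×37.8)/(13.38) = 117.9/13.38 = 8.812 mg/L.
Initial deficit D₀ = C_s − DO₀ = 8.50 − 6.688 = 1.812 mg/L.
D(1.43) = [0.399×8.812/(0.929−0.399)](e^(−0.399×1.43) − e^(−0.929×1.43)) + 1.812 e^(−0.929×1.43)
= 6.634 × (0.5652 − 0.2649) + 1.812 × 0.2649 = 2.472 mg/L.
DO = 8.50 − 2.472 = 6.028 mg/L.

DO ≈ 6.03 mg/L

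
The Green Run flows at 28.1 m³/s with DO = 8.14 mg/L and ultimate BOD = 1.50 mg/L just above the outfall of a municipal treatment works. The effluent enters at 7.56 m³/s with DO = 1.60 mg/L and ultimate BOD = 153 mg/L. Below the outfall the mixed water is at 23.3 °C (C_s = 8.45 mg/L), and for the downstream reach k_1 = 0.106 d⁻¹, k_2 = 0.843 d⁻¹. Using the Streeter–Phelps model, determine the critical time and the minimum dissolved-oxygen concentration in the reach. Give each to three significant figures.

t_c ≈ 2.23 d; minimum DO ≈ 5.11 mg/L

Mixed DO = (28.1×8.14 + 7.56×1.60)/(28.1+7.56) = 240.8/35.66 = 6.754 mg/L.
Mixed L₀ = (28.1×1.50 + 7.56×153)/(35.66) = 1199/35.66 = 33.62 mg/L.
Initial deficit D₀ = C_s − DO₀ = 8.45 − 6.754 = 1.696 mg/L.
t_c = (1/0.7370) ln[(0.843/0.106)(1 − 1.696×0.7370/(0.106×33.62))] = 1.357 × ln(5.162) = 2.227 d.
D_c = (0.106/0.843) × 33.62 × e^(−0.106×2.227) = 0.1257 × 33.62 × 0.7897 = 3.338 mg/L.
Minimum DO = 8.45 − 3.338 = 5.112 mg/L.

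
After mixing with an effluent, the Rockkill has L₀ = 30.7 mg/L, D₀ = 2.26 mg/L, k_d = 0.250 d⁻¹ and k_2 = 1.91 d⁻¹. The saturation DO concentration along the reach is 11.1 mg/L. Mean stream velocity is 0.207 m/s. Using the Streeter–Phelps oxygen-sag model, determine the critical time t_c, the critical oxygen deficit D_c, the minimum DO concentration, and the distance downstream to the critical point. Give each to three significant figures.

At the critical point dD/dt = 0, so k_d L₀ e^(−k_d t) = k_2 D. Substituting D(t) from the Streeter–Phelps equation and solving for t gives
t_c = ln[(k_2/k_d)(1 − D₀(k_2−k_d)/(k_d L₀))] / (k_2−k_d).
Here k_2−k_d = 1.660 d⁻¹ and 1 − D₀(k_2−k_d)/(k_d L₀) = 1 − 2.26×1.660/(0.250×30.7) = 0.5112, so
t_c = ln(7.640 × 0.5112) / 1.660 = 1.362 / 1.660 = 0.8207 d.
D_c = (k_d/k_2) L₀ e^(−k_d t_c) = (0.250/1.91) × 30.7 × e^(−0.250×0.8207) = 0.1309 × 30.7 × 0.8145 = 3.273 mg/L.
Minimum DO = C_s − D_c = 11.1 − 3.273 = 7.827 mg/L.
x_c = v t_c = 0.207 m/s × 0.8207 d × 86400 s/d = 14680 m ≈ 14.7 km.

t_c ≈ 0.821 d; D_c ≈ 3.27 mg/L; min DO ≈ 7.83 mg/L; x_c ≈ 14.7 km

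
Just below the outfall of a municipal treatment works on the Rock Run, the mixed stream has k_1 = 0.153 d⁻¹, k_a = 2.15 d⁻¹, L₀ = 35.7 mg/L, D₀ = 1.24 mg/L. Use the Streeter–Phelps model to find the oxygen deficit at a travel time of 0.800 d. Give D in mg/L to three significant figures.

D ≈ 2.15 mg/L

k_1 L₀/(k_a−k_1) = 0.153×35.7/(2.15−0.153) = 5.462/1.997 = 2.735 mg/L.
e^(−k_1 t) = e^(−0.153×0.8000) = 0.8848; e^(−k_a t) = e^(−2.15×0.8000) = 0.1791.
D = 2.735 × (0.8848 − 0.1791) + 1.24 × 0.1791 = 1.930 + 0.2220 = 2.152 mg/L.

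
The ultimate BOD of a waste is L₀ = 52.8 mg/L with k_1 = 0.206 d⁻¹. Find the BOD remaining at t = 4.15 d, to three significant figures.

L_t = L₀ e^(−k_1 t) = 52.8 × e^(−0.206×4.15) = 52.8 × 0.4253 = 22.46 mg/L.

L ≈ 22.5 mg/L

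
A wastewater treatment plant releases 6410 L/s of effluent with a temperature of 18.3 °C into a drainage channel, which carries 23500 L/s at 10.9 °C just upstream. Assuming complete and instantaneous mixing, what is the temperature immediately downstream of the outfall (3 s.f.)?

12.5 °C

Flow-weighted mixing: C = (Q_r C_r + Q_w C_w)/(Q_r + Q_w)
= (23500×10.9 + 6410×18.3)/(23500 + 6410) = 373500/29910 = 12.49 °C.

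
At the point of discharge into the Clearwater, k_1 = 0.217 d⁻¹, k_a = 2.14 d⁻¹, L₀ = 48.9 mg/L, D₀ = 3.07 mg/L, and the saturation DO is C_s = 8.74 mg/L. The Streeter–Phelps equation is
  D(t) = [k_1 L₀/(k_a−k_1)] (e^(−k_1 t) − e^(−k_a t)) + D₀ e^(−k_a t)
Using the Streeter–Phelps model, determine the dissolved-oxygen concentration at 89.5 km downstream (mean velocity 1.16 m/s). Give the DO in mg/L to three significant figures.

DO ≈ 4.56 mg/L

Travel time t = x/v = 89.5 km / (1.16 m/s) = 89500 m / 1.16 m/s = 77160 s = 0.8930 d.
k_1 L₀/(k_a−k_1) = 0.217×48.9/(2.14−0.217) = 10.61/1.923 = 5.518 mg/L.
e^(−k_1 t) = e^(−0.217×0.8930) = 0.8238; e^(−k_a t) = e^(−2.14×0.8930) = 0.1479.
D = 5.518 × (0.8238 − 0.1479) + 3.07 × 0.1479 = 3.730 + 0.4541 = 4.184 mg/L.
DO = C_s − D = 8.74 − 4.184 = 4.556 mg/L.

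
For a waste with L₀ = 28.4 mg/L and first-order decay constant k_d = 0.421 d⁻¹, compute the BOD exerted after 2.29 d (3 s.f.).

y_t = L₀(1 − e^(−k_d t)) = 28.4 × (1 − e^(−0.421×2.29))
= 28.4 × (1 − 0.3813) = 28.4 × 0.6187 = 17.57 mg/L.

y ≈ 17.6 mg/L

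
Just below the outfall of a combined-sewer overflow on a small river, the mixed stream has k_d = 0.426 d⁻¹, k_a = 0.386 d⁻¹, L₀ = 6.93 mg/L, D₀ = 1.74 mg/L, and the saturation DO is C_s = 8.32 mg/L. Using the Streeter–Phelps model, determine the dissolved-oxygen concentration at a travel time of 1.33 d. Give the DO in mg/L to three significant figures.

DO ≈ 4.99 mg/L

k_d L₀/(k_a−k_d) = 0.426×6.93/(0.386−0.426) = 2.952/-0.04000 = -73.80 mg/L.
e^(−k_d t) = e^(−0.426×1.330) = 0.5675; e^(−k_a t) = e^(−0.386×1.330) = 0.5985.
D = -73.80 × (0.5675 − 0.5985) + 1.74 × 0.5985 = 2.288 + 1.041 = 3.330 mg/L.
DO = C_s − D = 8.32 − 3.330 = 4.990 mg/L.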